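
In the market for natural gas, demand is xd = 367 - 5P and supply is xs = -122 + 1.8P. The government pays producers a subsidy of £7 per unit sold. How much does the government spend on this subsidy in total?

Pre-subsidy: 367 - 5P = -122 + 1.8P gives P* = 2445/34, x* = 253/34.
With the subsidy, sellers receive Ps = Pb + 7 for each unit, where Pb is the price buyers pay.
Supply in terms of Pb becomes xs = -122 + 1.8(Pb + 7) = -109.4 + 1.8Pb. Setting this equal to demand: 367 - 5Pb = -109.4 + 1.8Pb, so Pb = 1191/17.
Sellers receive Ps = 1191/17 + 7 = 1310/17; x' = 367 − 5·(1191/17) = 284/17.
Government outlay = subsidy × quantity = 7 × 284/17 = 1988/17.

Government cost = 1988/17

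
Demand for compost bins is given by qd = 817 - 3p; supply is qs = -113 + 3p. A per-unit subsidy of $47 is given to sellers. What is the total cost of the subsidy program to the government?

Government cost = $19857.5

Pre-subsidy: 817 - 3p = -113 + 3p gives p* = 155, q* = 352.
With the subsidy, sellers receive ps = pb + 47 for each unit, where pb is the price buyers pay.
Supply in terms of pb becomes qs = -113 + 3(pb + 47) = 28 + 3pb. Setting this equal to demand: 817 - 3pb = 28 + 3pb, so pb = 131.5.
Sellers receive ps = 131.5 + 47 = 178.5; q' = 817 − 3·131.5 = 422.5.
Government outlay = subsidy × quantity = 47 × 422.5 = 19857.5.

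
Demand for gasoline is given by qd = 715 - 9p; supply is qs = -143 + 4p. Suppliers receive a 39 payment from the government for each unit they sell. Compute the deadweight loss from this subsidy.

Pre-subsidy: 715 - 9p = -143 + 4p gives p* = 66, q* = 121.
With the subsidy, sellers receive ps = pb + 39 for each unit, where pb is the price buyers pay.
Supply in terms of pb becomes qs = -143 + 4(pb + 39) = 13 + 4pb. Setting this equal to demand: 715 - 9pb = 13 + 4pb, so pb = 54.
Sellers receive ps = 54 + 39 = 93; q' = 715 − 9·54 = 229.
The subsidy expands output by 229 − 121 = 108 past the efficient level; on those units the gap between marginal cost and willingness to pay runs from 0 up to 39.
DWL = ½ × 39 × 108 = 2106.

Deadweight loss = 2106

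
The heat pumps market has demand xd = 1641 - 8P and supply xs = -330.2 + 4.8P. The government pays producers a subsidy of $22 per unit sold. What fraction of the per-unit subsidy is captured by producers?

Pre-subsidy: 1641 - 8P = -330.2 + 4.8P gives P* = 154, x* = 409.
With the subsidy, sellers receive Ps = Pb + 22 for each unit, where Pb is the price buyers pay.
Supply in terms of Pb becomes xs = -330.2 + 4.8(Pb + 22) = -224.6 + 4.8Pb. Setting this equal to demand: 1641 - 8Pb = -224.6 + 4.8Pb, so Pb = 145.75.
Sellers receive Ps = 145.75 + 22 = 167.75; x' = 1641 − 8·145.75 = 475.
Buyers' price falls by P* − Pb = 154 − 145.75 = 8.25; sellers' price rises by Ps − P* = 167.75 − 154 = 13.75.
So producers capture 13.75/22 = 0.625 of each unit of subsidy.

Producer share = 0.625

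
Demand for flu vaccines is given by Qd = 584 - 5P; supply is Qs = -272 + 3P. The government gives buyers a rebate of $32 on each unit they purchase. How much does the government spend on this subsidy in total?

Government cost = $3488

Pre-subsidy: 584 - 5P = -272 + 3P gives P* = 107, Q* = 49.
With the rebate, buyers effectively pay Pb = Ps − 32, where Ps is the price sellers receive.
Demand in terms of Ps becomes Qd = 584 − 5(Ps − 32) = 744 - 5Ps. Setting this equal to supply: 744 - 5Ps = -272 + 3Ps, so Ps = 127.
Buyers pay Pb = 127 − 32 = 95; Q' = -272 + 3·127 = 109.
Government outlay = subsidy × quantity = 32 × 109 = 3488.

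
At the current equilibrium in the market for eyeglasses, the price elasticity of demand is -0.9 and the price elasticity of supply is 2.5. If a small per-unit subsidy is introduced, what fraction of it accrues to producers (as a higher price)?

For a small subsidy around the equilibrium, the benefit split depends on the relative slopes, which at a point are proportional to the elasticities.
Buyer share = εs/(εs + |εd|) = 2.5/(2.5 + 0.9) = 25/34; seller share = |εd|/(εs + |εd|) = 9/34.
So producers capture 9/34 of the subsidy.

Producer share = 9/34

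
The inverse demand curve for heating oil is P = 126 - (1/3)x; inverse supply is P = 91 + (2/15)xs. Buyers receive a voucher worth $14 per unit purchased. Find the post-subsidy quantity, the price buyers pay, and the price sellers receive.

x' = 105; buyers pay $91; sellers receive $105

Pre-subsidy: 126 - (1/3)x = 91 + (2/15)x gives x* = 75 and P* = 101.
With the rebate, buyers effectively pay Pb = Ps − 14, where Ps is the price sellers receive.
On the curves, Pb = 126 - (1/3)x and Ps = 91 + (2/15)x; the wedge Ps − Pb = 14 gives 91 + (2/15)x − (126 - (1/3)x) = 14, so x' = 105.
Then Pb = 126 − (1/3)·105 = 91 and Ps = 91 + (2/15)·105 = 105.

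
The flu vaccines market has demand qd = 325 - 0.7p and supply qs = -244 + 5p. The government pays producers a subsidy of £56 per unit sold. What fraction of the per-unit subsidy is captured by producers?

Producer share = 7/57

Pre-subsidy: 325 - 0.7p = -244 + 5p gives p* = 5690/57, q* = 14542/57.
With the subsidy, sellers receive ps = pb + 56 for each unit, where pb is the price buyers pay.
Supply in terms of pb becomes qs = -244 + 5(pb + 56) = 36 + 5pb. Setting this equal to demand: 325 - 0.7pb = 36 + 5pb, so pb = 2890/57.
Sellers receive ps = 2890/57 + 56 = 6082/57; q' = 325 − 0.7·(2890/57) = 16502/57.
Buyers' price falls by p* − pb = 5690/57 − 2890/57 = 2800/57; sellers' price rises by ps − p* = 6082/57 − 5690/57 = 392/57.
So producers capture (392/57)/56 = 7/57 of each unit of subsidy.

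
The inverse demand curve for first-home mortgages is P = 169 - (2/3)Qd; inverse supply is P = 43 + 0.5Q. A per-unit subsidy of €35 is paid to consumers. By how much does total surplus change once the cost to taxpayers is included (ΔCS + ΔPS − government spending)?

Pre-subsidy: 169 - (2/3)Q = 43 + 0.5Q gives Q* = 108 and P* = 97.
With the rebate, buyers effectively pay Pb = Ps − 35, where Ps is the price sellers receive.
On the curves, Pb = 169 - (2/3)Q and Ps = 43 + 0.5Q; the wedge Ps − Pb = 35 gives 43 + 0.5Q − (169 - (2/3)Q) = 35, so Q' = 138.
Then Pb = 169 − (2/3)·138 = 77 and Ps = 43 + 0.5·138 = 112.
ΔCS = ½(108 + 138)(97 − 77) = 2460; ΔPS = ½(108 + 138)(112 − 97) = 1845.
Government spending = 35 × 138 = 4830.
Net change = 2460 + 1845 − 4830 = -525. The loss equals the DWL triangle ½·35·30.

Net change in total surplus = -€525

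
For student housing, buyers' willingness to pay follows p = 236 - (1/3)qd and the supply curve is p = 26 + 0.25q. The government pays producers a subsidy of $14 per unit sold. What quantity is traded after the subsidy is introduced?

Pre-subsidy: 236 - (1/3)q = 26 + 0.25q gives q* = 360 and p* = 116.
With the subsidy, sellers receive ps = pb + 14 for each unit, where pb is the price buyers pay.
On the curves, pb = 236 - (1/3)q and ps = 26 + 0.25q; the wedge ps − pb = 14 gives 26 + 0.25q − (236 - (1/3)q) = 14, so q' = 384.
Then pb = 236 − (1/3)·384 = 108 and ps = 26 + 0.25·384 = 122.

q' = 384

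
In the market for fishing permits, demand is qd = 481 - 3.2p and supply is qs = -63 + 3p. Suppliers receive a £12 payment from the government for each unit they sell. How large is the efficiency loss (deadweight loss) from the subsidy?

Pre-subsidy: 481 - 3.2p = -63 + 3p gives p* = 2720/31, q* = 6207/31.
With the subsidy, sellers receive ps = pb + 12 for each unit, where pb is the price buyers pay.
Supply in terms of pb becomes qs = -63 + 3(pb + 12) = -27 + 3pb. Setting this equal to demand: 481 - 3.2pb = -27 + 3pb, so pb = 2540/31.
Sellers receive ps = 2540/31 + 12 = 2912/31; q' = 481 − 3.2·(2540/31) = 6783/31.
The subsidy expands output by 6783/31 − 6207/31 = 576/31 past the efficient level; on those units the gap between marginal cost and willingness to pay runs from 0 up to 12.
DWL = ½ × 12 × 576/31 = 3456/31.

Deadweight loss = 3456/31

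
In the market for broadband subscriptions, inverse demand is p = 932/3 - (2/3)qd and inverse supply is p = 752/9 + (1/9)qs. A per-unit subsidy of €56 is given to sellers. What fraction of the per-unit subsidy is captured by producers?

Producer share = 1/7

Pre-subsidy: 932/3 - (2/3)q = 752/9 + (1/9)q gives q* = 292 and p* = 116.
With the subsidy, sellers receive ps = pb + 56 for each unit, where pb is the price buyers pay.
On the curves, pb = 932/3 - (2/3)q and ps = 752/9 + (1/9)q; the wedge ps − pb = 56 gives 752/9 + (1/9)q − (932/3 - (2/3)q) = 56, so q' = 364.
Then pb = 932/3 − (2/3)·364 = 68 and ps = 752/9 + (1/9)·364 = 124.
Buyers' price falls by p* − pb = 116 − 68 = 48; sellers' price rises by ps − p* = 124 − 116 = 8.
So producers capture 8/56 = 1/7 of each unit of subsidy.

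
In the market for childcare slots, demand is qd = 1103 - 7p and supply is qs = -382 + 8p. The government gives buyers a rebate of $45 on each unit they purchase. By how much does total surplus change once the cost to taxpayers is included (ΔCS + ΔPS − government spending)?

Pre-subsidy: 1103 - 7p = -382 + 8p gives p* = 99, q* = 410.
With the rebate, buyers effectively pay pb = ps − 45, where ps is the price sellers receive.
Demand in terms of ps becomes qd = 1103 − 7(ps − 45) = 1418 - 7ps. Setting this equal to supply: 1418 - 7ps = -382 + 8ps, so ps = 120.
Buyers pay pb = 120 − 45 = 75; q' = -382 + 8·120 = 578.
ΔCS = ½(410 + 578)(99 − 75) = 11856; ΔPS = ½(410 + 578)(120 − 99) = 10374.
Government spending = 45 × 578 = 26010.
Net change = 11856 + 10374 − 26010 = -3780. The loss equals the DWL triangle ½·45·168.

Net change in total surplus = -$3780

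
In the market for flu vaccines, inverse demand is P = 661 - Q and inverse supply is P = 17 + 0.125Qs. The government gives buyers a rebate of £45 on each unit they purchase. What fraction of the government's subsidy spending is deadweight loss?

DWL / government spending = 45/1378

Pre-subsidy: 661 - Q = 17 + 0.125Q gives Q* = 5152/9 and P* = 797/9.
With the rebate, buyers effectively pay Pb = Ps − 45, where Ps is the price sellers receive.
On the curves, Pb = 661 - Q and Ps = 17 + 0.125Q; the wedge Ps − Pb = 45 gives 17 + 0.125Q − (661 - Q) = 45, so Q' = 5512/9.
Then Pb = 661 − 1·(5512/9) = 437/9 and Ps = 17 + 0.125·(5512/9) = 842/9.
ΔCS = ½(5152/9 + 5512/9)(797/9 − 437/9) = 213280/9; ΔPS = ½(5152/9 + 5512/9)(842/9 − 797/9) = 26660/9.
Government spending = 45 × 5512/9 = 27560.
DWL = ½ × 45 × (5512/9 − 5152/9) = 900; fraction = 900 / 27560 = 45/1378.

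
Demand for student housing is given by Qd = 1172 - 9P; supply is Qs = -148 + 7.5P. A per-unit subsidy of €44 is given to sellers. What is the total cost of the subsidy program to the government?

Government cost = €27808

Pre-subsidy: 1172 - 9P = -148 + 7.5P gives P* = 80, Q* = 452.
With the subsidy, sellers receive Ps = Pb + 44 for each unit, where Pb is the price buyers pay.
Supply in terms of Pb becomes Qs = -148 + 7.5(Pb + 44) = 182 + 7.5Pb. Setting this equal to demand: 1172 - 9Pb = 182 + 7.5Pb, so Pb = 60.
Sellers receive Ps = 60 + 44 = 104; Q' = 1172 − 9·60 = 632.
Government outlay = subsidy × quantity = 44 × 632 = 27808.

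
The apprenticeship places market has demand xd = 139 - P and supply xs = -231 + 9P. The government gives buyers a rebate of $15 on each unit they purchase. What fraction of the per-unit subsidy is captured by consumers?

Consumer share = 0.9

Pre-subsidy: 139 - P = -231 + 9P gives P* = 37, x* = 102.
With the rebate, buyers effectively pay Pb = Ps − 15, where Ps is the price sellers receive.
Demand in terms of Ps becomes xd = 139 − 1(Ps − 15) = 154 - Ps. Setting this equal to supply: 154 - Ps = -231 + 9Ps, so Ps = 38.5.
Buyers pay Pb = 38.5 − 15 = 23.5; x' = -231 + 9·38.5 = 115.5.
Buyers' price falls by P* − Pb = 37 − 23.5 = 13.5; sellers' price rises by Ps − P* = 38.5 − 37 = 1.5.
So consumers capture 13.5/15 = 0.9 of each unit of subsidy.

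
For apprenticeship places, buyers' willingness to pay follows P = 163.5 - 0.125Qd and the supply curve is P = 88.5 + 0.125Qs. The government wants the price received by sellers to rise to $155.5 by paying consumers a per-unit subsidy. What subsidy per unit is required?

At a seller price of 155.5, quantity supplied is -708 + 8·155.5 = 536.
Buyers absorb 536 only when they pay Pb = 163.5 − 0.125·536 = 96.5.
s = Ps − Pb = 155.5 − 96.5 = 59.

Required subsidy s = $59 per unit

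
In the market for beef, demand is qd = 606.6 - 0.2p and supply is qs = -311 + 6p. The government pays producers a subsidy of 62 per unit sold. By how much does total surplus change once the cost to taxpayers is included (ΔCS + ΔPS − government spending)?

Net change in total surplus = -372

Pre-subsidy: 606.6 - 0.2p = -311 + 6p gives p* = 148, q* = 577.
With the subsidy, sellers receive ps = pb + 62 for each unit, where pb is the price buyers pay.
Supply in terms of pb becomes qs = -311 + 6(pb + 62) = 61 + 6pb. Setting this equal to demand: 606.6 - 0.2pb = 61 + 6pb, so pb = 88.
Sellers receive ps = 88 + 62 = 150; q' = 606.6 − 0.2·88 = 589.
ΔCS = ½(577 + 589)(148 − 88) = 34980; ΔPS = ½(577 + 589)(150 − 148) = 1166.
Government spending = 62 × 589 = 36518.
Net change = 34980 + 1166 − 36518 = -372. The loss equals the DWL triangle ½·62·12.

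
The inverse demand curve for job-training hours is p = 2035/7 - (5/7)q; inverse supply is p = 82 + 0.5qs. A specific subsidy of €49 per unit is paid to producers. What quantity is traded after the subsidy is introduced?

q' = 3608/17

Pre-subsidy: 2035/7 - (5/7)q = 82 + 0.5q gives q* = 2922/17 and p* = 2855/17.
With the subsidy, sellers receive ps = pb + 49 for each unit, where pb is the price buyers pay.
On the curves, pb = 2035/7 - (5/7)q and ps = 82 + 0.5q; the wedge ps − pb = 49 gives 82 + 0.5q − (2035/7 - (5/7)q) = 49, so q' = 3608/17.
Then pb = 2035/7 − (5/7)·(3608/17) = 2365/17 and ps = 82 + 0.5·(3608/17) = 3198/17.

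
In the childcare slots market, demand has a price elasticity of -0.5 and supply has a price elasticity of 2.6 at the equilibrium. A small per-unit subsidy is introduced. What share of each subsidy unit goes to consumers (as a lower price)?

Consumer share = 26/31

For a small subsidy around the equilibrium, the benefit split depends on the relative slopes, which at a point are proportional to the elasticities.
Buyer share = εs/(εs + |εd|) = 2.6/(2.6 + 0.5) = 26/31; seller share = |εd|/(εs + |εd|) = 5/31.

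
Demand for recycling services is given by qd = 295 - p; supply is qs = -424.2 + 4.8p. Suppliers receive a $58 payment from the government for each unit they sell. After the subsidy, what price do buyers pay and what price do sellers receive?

Pre-subsidy: 295 - p = -424.2 + 4.8p gives p* = 124, q* = 171.
With the subsidy, sellers receive ps = pb + 58 for each unit, where pb is the price buyers pay.
Supply in terms of pb becomes qs = -424.2 + 4.8(pb + 58) = -145.8 + 4.8pb. Setting this equal to demand: 295 - pb = -145.8 + 4.8pb, so pb = 76.
Sellers receive ps = 76 + 58 = 134; q' = 295 − 1·76 = 219.

Buyers pay $76; sellers receive $134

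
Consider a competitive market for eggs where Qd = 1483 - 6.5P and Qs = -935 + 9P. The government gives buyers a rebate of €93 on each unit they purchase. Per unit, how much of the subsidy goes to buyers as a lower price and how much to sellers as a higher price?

Buyers gain €54 per unit; sellers gain €39 per unit

Pre-subsidy: 1483 - 6.5P = -935 + 9P gives P* = 156, Q* = 469.
With the rebate, buyers effectively pay Pb = Ps − 93, where Ps is the price sellers receive.
Demand in terms of Ps becomes Qd = 1483 − 6.5(Ps − 93) = 2087.5 - 6.5Ps. Setting this equal to supply: 2087.5 - 6.5Ps = -935 + 9Ps, so Ps = 195.
Buyers pay Pb = 195 − 93 = 102; Q' = -935 + 9·195 = 820.
Buyers' price falls by P* − Pb = 156 − 102 = 54; sellers' price rises by Ps − P* = 195 − 156 = 39.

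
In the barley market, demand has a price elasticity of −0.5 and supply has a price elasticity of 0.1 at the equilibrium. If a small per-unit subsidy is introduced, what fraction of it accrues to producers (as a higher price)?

Producer share = 5/6

For a small subsidy around the equilibrium, the benefit split depends on the relative slopes, which at a point are proportional to the elasticities.
Buyer share = εs/(εs + |εd|) = 0.1/(0.1 + 0.5) = 1/6; seller share = |εd|/(εs + |εd|) = 5/6.
So producers capture 5/6 of the subsidy.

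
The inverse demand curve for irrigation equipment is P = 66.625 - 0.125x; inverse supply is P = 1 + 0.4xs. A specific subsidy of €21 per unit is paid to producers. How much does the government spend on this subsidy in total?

Pre-subsidy: 66.625 - 0.125x = 1 + 0.4x gives x* = 125 and P* = 51.
With the subsidy, sellers receive Ps = Pb + 21 for each unit, where Pb is the price buyers pay.
On the curves, Pb = 66.625 - 0.125x and Ps = 1 + 0.4x; the wedge Ps − Pb = 21 gives 1 + 0.4x − (66.625 - 0.125x) = 21, so x' = 165.
Then Pb = 66.625 − 0.125·165 = 46 and Ps = 1 + 0.4·165 = 67.
Government outlay = subsidy × quantity = 21 × 165 = 3465.

Government cost = €3465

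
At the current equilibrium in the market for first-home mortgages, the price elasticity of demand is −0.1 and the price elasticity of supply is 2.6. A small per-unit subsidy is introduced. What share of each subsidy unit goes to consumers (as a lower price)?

For a small subsidy around the equilibrium, the benefit split depends on the relative slopes, which at a point are proportional to the elasticities.
Buyer share = εs/(εs + |εd|) = 2.6/(2.6 + 0.1) = 26/27; seller share = |εd|/(εs + |εd|) = 1/27.

Consumer share = 26/27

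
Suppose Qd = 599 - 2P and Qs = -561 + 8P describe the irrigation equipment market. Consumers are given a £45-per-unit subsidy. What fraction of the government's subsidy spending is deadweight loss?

DWL / government spending = 36/439

Pre-subsidy: 599 - 2P = -561 + 8P gives P* = 116, Q* = 367.
With the rebate, buyers effectively pay Pb = Ps − 45, where Ps is the price sellers receive.
Demand in terms of Ps becomes Qd = 599 − 2(Ps − 45) = 689 - 2Ps. Setting this equal to supply: 689 - 2Ps = -561 + 8Ps, so Ps = 125.
Buyers pay Pb = 125 − 45 = 80; Q' = -561 + 8·125 = 439.
ΔCS = ½(367 + 439)(116 − 80) = 14508; ΔPS = ½(367 + 439)(125 − 116) = 3627.
Government spending = 45 × 439 = 19755.
DWL = ½ × 45 × (439 − 367) = 1620; fraction = 1620 / 19755 = 36/439.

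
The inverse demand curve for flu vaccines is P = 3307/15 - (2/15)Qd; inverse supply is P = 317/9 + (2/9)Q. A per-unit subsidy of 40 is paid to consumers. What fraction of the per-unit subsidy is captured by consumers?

Consumer share = 0.375

Pre-subsidy: 3307/15 - (2/15)Q = 317/9 + (2/9)Q gives Q* = 521 and P* = 151.
With the rebate, buyers effectively pay Pb = Ps − 40, where Ps is the price sellers receive.
On the curves, Pb = 3307/15 - (2/15)Q and Ps = 317/9 + (2/9)Q; the wedge Ps − Pb = 40 gives 317/9 + (2/9)Q − (3307/15 - (2/15)Q) = 40, so Q' = 633.5.
Then Pb = 3307/15 − (2/15)·633.5 = 136 and Ps = 317/9 + (2/9)·633.5 = 176.
Buyers' price falls by P* − Pb = 151 − 136 = 15; sellers' price rises by Ps − P* = 176 − 151 = 25.
So consumers capture 15/40 = 0.375 of each unit of subsidy.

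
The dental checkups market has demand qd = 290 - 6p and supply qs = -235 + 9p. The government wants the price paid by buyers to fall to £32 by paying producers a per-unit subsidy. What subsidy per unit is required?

At a buyer price of 32, quantity demanded is 290 − 6·32 = 98.
Sellers supply 98 only when they receive ps with -235 + 9·ps = 98, i.e. ps = 37.
s = ps − pb = 37 − 32 = 5.

Required subsidy s = £5 per unit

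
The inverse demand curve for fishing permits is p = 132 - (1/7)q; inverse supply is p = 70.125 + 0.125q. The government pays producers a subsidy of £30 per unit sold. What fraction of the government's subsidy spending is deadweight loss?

DWL / government spending = 8/49

Pre-subsidy: 132 - (1/7)q = 70.125 + 0.125q gives q* = 231 and p* = 99.
With the subsidy, sellers receive ps = pb + 30 for each unit, where pb is the price buyers pay.
On the curves, pb = 132 - (1/7)q and ps = 70.125 + 0.125q; the wedge ps − pb = 30 gives 70.125 + 0.125q − (132 - (1/7)q) = 30, so q' = 343.
Then pb = 132 − (1/7)·343 = 83 and ps = 70.125 + 0.125·343 = 113.
ΔCS = ½(231 + 343)(99 − 83) = 4592; ΔPS = ½(231 + 343)(113 − 99) = 4018.
Government spending = 30 × 343 = 10290.
DWL = ½ × 30 × (343 − 231) = 1680; fraction = 1680 / 10290 = 8/49.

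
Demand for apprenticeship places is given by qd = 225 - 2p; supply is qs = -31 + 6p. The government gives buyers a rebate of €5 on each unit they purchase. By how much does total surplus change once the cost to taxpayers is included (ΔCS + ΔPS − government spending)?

Net change in total surplus = -€18.75

Pre-subsidy: 225 - 2p = -31 + 6p gives p* = 32, q* = 161.
With the rebate, buyers effectively pay pb = ps − 5, where ps is the price sellers receive.
Demand in terms of ps becomes qd = 225 − 2(ps − 5) = 235 - 2ps. Setting this equal to supply: 235 - 2ps = -31 + 6ps, so ps = 33.25.
Buyers pay pb = 33.25 − 5 = 28.25; q' = -31 + 6·33.25 = 168.5.
ΔCS = ½(161 + 168.5)(32 − 28.25) = 617.8125; ΔPS = ½(161 + 168.5)(33.25 − 32) = 205.9375.
Government spending = 5 × 168.5 = 842.5.
Net change = 617.8125 + 205.9375 − 842.5 = -18.75. The loss equals the DWL triangle ½·5·7.5.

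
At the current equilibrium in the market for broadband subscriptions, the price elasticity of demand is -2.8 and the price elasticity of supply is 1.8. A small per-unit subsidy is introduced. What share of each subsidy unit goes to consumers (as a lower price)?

For a small subsidy around the equilibrium, the benefit split depends on the relative slopes, which at a point are proportional to the elasticities.
Buyer share = εs/(εs + |εd|) = 1.8/(1.8 + 2.8) = 9/23; seller share = |εd|/(εs + |εd|) = 14/23.

Consumer share = 9/23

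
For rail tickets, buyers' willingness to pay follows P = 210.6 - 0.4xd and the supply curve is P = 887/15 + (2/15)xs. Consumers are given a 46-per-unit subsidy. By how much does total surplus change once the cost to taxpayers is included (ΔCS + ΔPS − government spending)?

Pre-subsidy: 210.6 - 0.4x = 887/15 + (2/15)x gives x* = 284 and P* = 97.
With the rebate, buyers effectively pay Pb = Ps − 46, where Ps is the price sellers receive.
On the curves, Pb = 210.6 - 0.4x and Ps = 887/15 + (2/15)x; the wedge Ps − Pb = 46 gives 887/15 + (2/15)x − (210.6 - 0.4x) = 46, so x' = 370.25.
Then Pb = 210.6 − 0.4·370.25 = 62.5 and Ps = 887/15 + (2/15)·370.25 = 108.5.
ΔCS = ½(284 + 370.25)(97 − 62.5) = 11285.8125; ΔPS = ½(284 + 370.25)(108.5 − 97) = 3761.9375.
Government spending = 46 × 370.25 = 17031.5.
Net change = 11285.8125 + 3761.9375 − 17031.5 = -1983.75. The loss equals the DWL triangle ½·46·86.25.

Net change in total surplus = -1983.75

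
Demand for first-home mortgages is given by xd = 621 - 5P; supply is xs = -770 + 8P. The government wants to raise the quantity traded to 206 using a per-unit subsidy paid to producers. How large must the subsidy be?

Required subsidy s = 39 per unit

At x = 206, invert demand for the buyer price: Pb = (621 − 206)/5 = 83; invert supply for the seller price: Ps = (206 − (-770))/8 = 122.
The subsidy must fill the gap: s = Ps − Pb = 122 − 83 = 39.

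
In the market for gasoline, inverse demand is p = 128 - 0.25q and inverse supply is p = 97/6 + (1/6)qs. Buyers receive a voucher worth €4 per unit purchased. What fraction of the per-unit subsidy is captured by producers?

Pre-subsidy: 128 - 0.25q = 97/6 + (1/6)q gives q* = 268.4 and p* = 60.9.
With the rebate, buyers effectively pay pb = ps − 4, where ps is the price sellers receive.
On the curves, pb = 128 - 0.25q and ps = 97/6 + (1/6)q; the wedge ps − pb = 4 gives 97/6 + (1/6)q − (128 - 0.25q) = 4, so q' = 278.
Then pb = 128 − 0.25·278 = 58.5 and ps = 97/6 + (1/6)·278 = 62.5.
Buyers' price falls by p* − pb = 60.9 − 58.5 = 2.4; sellers' price rises by ps − p* = 62.5 − 60.9 = 1.6.
So producers capture 1.6/4 = 0.4 of each unit of subsidy.

Producer share = 0.4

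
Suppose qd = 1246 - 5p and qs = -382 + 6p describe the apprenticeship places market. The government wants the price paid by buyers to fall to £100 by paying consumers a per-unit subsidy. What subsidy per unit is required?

At a buyer price of 100, quantity demanded is 1246 − 5·100 = 746.
Sellers supply 746 only when they receive ps with -382 + 6·ps = 746, i.e. ps = 188.
s = ps − pb = 188 − 100 = 88.

Required subsidy s = £88 per unit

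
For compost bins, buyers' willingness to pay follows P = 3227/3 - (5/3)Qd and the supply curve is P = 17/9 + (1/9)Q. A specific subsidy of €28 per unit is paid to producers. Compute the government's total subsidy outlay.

Pre-subsidy: 3227/3 - (5/3)Q = 17/9 + (1/9)Q gives Q* = 604 and P* = 69.
With the subsidy, sellers receive Ps = Pb + 28 for each unit, where Pb is the price buyers pay.
On the curves, Pb = 3227/3 - (5/3)Q and Ps = 17/9 + (1/9)Q; the wedge Ps − Pb = 28 gives 17/9 + (1/9)Q − (3227/3 - (5/3)Q) = 28, so Q' = 619.75.
Then Pb = 3227/3 − (5/3)·619.75 = 42.75 and Ps = 17/9 + (1/9)·619.75 = 70.75.
Government outlay = subsidy × quantity = 28 × 619.75 = 17353.

Government cost = €17353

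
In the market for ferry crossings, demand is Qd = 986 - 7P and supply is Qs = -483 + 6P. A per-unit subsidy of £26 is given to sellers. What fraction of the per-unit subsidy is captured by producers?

Producer share = 7/13

Pre-subsidy: 986 - 7P = -483 + 6P gives P* = 113, Q* = 195.
With the subsidy, sellers receive Ps = Pb + 26 for each unit, where Pb is the price buyers pay.
Supply in terms of Pb becomes Qs = -483 + 6(Pb + 26) = -327 + 6Pb. Setting this equal to demand: 986 - 7Pb = -327 + 6Pb, so Pb = 101.
Sellers receive Ps = 101 + 26 = 127; Q' = 986 − 7·101 = 279.
Buyers' price falls by P* − Pb = 113 − 101 = 12; sellers' price rises by Ps − P* = 127 − 113 = 14.
So producers capture 14/26 = 7/13 of each unit of subsidy.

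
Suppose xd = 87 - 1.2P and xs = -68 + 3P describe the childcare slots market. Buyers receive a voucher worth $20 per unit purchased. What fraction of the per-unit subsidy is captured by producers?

Pre-subsidy: 87 - 1.2P = -68 + 3P gives P* = 775/21, x* = 299/7.
With the rebate, buyers effectively pay Pb = Ps − 20, where Ps is the price sellers receive.
Demand in terms of Ps becomes xd = 87 − 1.2(Ps − 20) = 111 - 1.2Ps. Setting this equal to supply: 111 - 1.2Ps = -68 + 3Ps, so Ps = 895/21.
Buyers pay Pb = 895/21 − 20 = 475/21; x' = -68 + 3·(895/21) = 419/7.
Buyers' price falls by P* − Pb = 775/21 − 475/21 = 100/7; sellers' price rises by Ps − P* = 895/21 − 775/21 = 40/7.
So producers capture (40/7)/20 = 2/7 of each unit of subsidy.

Producer share = 2/7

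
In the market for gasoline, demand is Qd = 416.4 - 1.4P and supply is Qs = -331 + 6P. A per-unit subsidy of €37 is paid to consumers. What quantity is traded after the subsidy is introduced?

Pre-subsidy: 416.4 - 1.4P = -331 + 6P gives P* = 101, Q* = 275.
With the rebate, buyers effectively pay Pb = Ps − 37, where Ps is the price sellers receive.
Demand in terms of Ps becomes Qd = 416.4 − 1.4(Ps − 37) = 468.2 - 1.4Ps. Setting this equal to supply: 468.2 - 1.4Ps = -331 + 6Ps, so Ps = 108.
Buyers pay Pb = 108 − 37 = 71; Q' = -331 + 6·108 = 317.

Q' = 317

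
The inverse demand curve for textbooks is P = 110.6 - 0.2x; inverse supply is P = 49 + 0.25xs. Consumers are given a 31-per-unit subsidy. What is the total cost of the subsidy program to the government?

Government cost = 57412/9

Pre-subsidy: 110.6 - 0.2x = 49 + 0.25x gives x* = 1232/9 and P* = 749/9.
With the rebate, buyers effectively pay Pb = Ps − 31, where Ps is the price sellers receive.
On the curves, Pb = 110.6 - 0.2x and Ps = 49 + 0.25x; the wedge Ps − Pb = 31 gives 49 + 0.25x − (110.6 - 0.2x) = 31, so x' = 1852/9.
Then Pb = 110.6 − 0.2·(1852/9) = 625/9 and Ps = 49 + 0.25·(1852/9) = 904/9.
Government outlay = subsidy × quantity = 31 × 1852/9 = 57412/9.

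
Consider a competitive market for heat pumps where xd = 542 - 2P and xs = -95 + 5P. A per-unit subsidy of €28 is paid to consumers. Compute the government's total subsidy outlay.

Pre-subsidy: 542 - 2P = -95 + 5P gives P* = 91, x* = 360.
With the rebate, buyers effectively pay Pb = Ps − 28, where Ps is the price sellers receive.
Demand in terms of Ps becomes xd = 542 − 2(Ps − 28) = 598 - 2Ps. Setting this equal to supply: 598 - 2Ps = -95 + 5Ps, so Ps = 99.
Buyers pay Pb = 99 − 28 = 71; x' = -95 + 5·99 = 400.
Government outlay = subsidy × quantity = 28 × 400 = 11200.

Government cost = €11200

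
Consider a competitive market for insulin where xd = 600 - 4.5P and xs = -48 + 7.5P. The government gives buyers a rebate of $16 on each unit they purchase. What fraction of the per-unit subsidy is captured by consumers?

Pre-subsidy: 600 - 4.5P = -48 + 7.5P gives P* = 54, x* = 357.
With the rebate, buyers effectively pay Pb = Ps − 16, where Ps is the price sellers receive.
Demand in terms of Ps becomes xd = 600 − 4.5(Ps − 16) = 672 - 4.5Ps. Setting this equal to supply: 672 - 4.5Ps = -48 + 7.5Ps, so Ps = 60.
Buyers pay Pb = 60 − 16 = 44; x' = -48 + 7.5·60 = 402.
Buyers' price falls by P* − Pb = 54 − 44 = 10; sellers' price rises by Ps − P* = 60 − 54 = 6.
So consumers capture 10/16 = 0.625 of each unit of subsidy.

Consumer share = 0.625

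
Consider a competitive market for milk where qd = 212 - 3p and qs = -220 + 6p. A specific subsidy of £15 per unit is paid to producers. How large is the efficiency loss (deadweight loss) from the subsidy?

Deadweight loss = £225

Pre-subsidy: 212 - 3p = -220 + 6p gives p* = 48, q* = 68.
With the subsidy, sellers receive ps = pb + 15 for each unit, where pb is the price buyers pay.
Supply in terms of pb becomes qs = -220 + 6(pb + 15) = -130 + 6pb. Setting this equal to demand: 212 - 3pb = -130 + 6pb, so pb = 38.
Sellers receive ps = 38 + 15 = 53; q' = 212 − 3·38 = 98.
The subsidy expands output by 98 − 68 = 30 past the efficient level; on those units the gap between marginal cost and willingness to pay runs from 0 up to 15.
DWL = ½ × 15 × 30 = 225.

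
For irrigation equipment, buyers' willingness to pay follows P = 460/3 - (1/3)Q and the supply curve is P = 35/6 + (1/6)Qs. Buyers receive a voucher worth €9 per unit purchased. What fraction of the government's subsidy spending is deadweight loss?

Pre-subsidy: 460/3 - (1/3)Q = 35/6 + (1/6)Q gives Q* = 295 and P* = 55.
With the rebate, buyers effectively pay Pb = Ps − 9, where Ps is the price sellers receive.
On the curves, Pb = 460/3 - (1/3)Q and Ps = 35/6 + (1/6)Q; the wedge Ps − Pb = 9 gives 35/6 + (1/6)Q − (460/3 - (1/3)Q) = 9, so Q' = 313.
Then Pb = 460/3 − (1/3)·313 = 49 and Ps = 35/6 + (1/6)·313 = 58.
ΔCS = ½(295 + 313)(55 − 49) = 1824; ΔPS = ½(295 + 313)(58 − 55) = 912.
Government spending = 9 × 313 = 2817.
DWL = ½ × 9 × (313 − 295) = 81; fraction = 81 / 2817 = 9/313.

DWL / government spending = 9/313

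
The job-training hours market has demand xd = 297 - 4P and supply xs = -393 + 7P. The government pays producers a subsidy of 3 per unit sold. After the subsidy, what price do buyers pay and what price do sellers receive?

Pre-subsidy: 297 - 4P = -393 + 7P gives P* = 690/11, x* = 507/11.
With the subsidy, sellers receive Ps = Pb + 3 for each unit, where Pb is the price buyers pay.
Supply in terms of Pb becomes xs = -393 + 7(Pb + 3) = -372 + 7Pb. Setting this equal to demand: 297 - 4Pb = -372 + 7Pb, so Pb = 669/11.
Sellers receive Ps = 669/11 + 3 = 702/11; x' = 297 − 4·(669/11) = 591/11.

Buyers pay 669/11; sellers receive 702/11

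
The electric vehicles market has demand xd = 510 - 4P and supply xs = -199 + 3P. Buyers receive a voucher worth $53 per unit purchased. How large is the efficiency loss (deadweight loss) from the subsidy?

Deadweight loss = 16854/7

Pre-subsidy: 510 - 4P = -199 + 3P gives P* = 709/7, x* = 734/7.
With the rebate, buyers effectively pay Pb = Ps − 53, where Ps is the price sellers receive.
Demand in terms of Ps becomes xd = 510 − 4(Ps − 53) = 722 - 4Ps. Setting this equal to supply: 722 - 4Ps = -199 + 3Ps, so Ps = 921/7.
Buyers pay Pb = 921/7 − 53 = 550/7; x' = -199 + 3·(921/7) = 1370/7.
The subsidy expands output by 1370/7 − 734/7 = 636/7 past the efficient level; on those units the gap between marginal cost and willingness to pay runs from 0 up to 53.
DWL = ½ × 53 × 636/7 = 16854/7.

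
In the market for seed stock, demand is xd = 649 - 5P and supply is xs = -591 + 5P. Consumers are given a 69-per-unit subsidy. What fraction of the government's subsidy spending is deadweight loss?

DWL / government spending = 345/806

Pre-subsidy: 649 - 5P = -591 + 5P gives P* = 124, x* = 29.
With the rebate, buyers effectively pay Pb = Ps − 69, where Ps is the price sellers receive.
Demand in terms of Ps becomes xd = 649 − 5(Ps − 69) = 994 - 5Ps. Setting this equal to supply: 994 - 5Ps = -591 + 5Ps, so Ps = 158.5.
Buyers pay Pb = 158.5 − 69 = 89.5; x' = -591 + 5·158.5 = 201.5.
ΔCS = ½(29 + 201.5)(124 − 89.5) = 3976.125; ΔPS = ½(29 + 201.5)(158.5 − 124) = 3976.125.
Government spending = 69 × 201.5 = 13903.5.
DWL = ½ × 69 × (201.5 − 29) = 5951.25; fraction = 5951.25 / 13903.5 = 345/806.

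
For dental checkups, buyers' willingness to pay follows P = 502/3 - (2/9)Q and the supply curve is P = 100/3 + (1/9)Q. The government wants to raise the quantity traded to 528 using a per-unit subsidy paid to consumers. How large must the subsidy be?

At Q = 528, from the demand curve buyers pay Pb = 502/3 − (2/9)·528 = 50; from the supply curve sellers need Ps = 100/3 + (1/9)·528 = 92.
The subsidy must fill the gap: s = Ps − Pb = 92 − 50 = 42.

Required subsidy s = 42 per unit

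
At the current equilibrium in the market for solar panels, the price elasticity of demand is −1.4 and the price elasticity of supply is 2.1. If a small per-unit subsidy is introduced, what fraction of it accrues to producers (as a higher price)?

For a small subsidy around the equilibrium, the benefit split depends on the relative slopes, which at a point are proportional to the elasticities.
Buyer share = εs/(εs + |εd|) = 2.1/(2.1 + 1.4) = 0.6; seller share = |εd|/(εs + |εd|) = 0.4.
So producers capture 0.4 of the subsidy.

Producer share = 0.4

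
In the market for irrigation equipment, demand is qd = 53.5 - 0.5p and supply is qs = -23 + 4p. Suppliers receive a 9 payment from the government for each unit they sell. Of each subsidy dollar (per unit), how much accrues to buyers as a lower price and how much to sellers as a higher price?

Buyers gain 8 per unit; sellers gain 1 per unit

Pre-subsidy: 53.5 - 0.5p = -23 + 4p gives p* = 17, q* = 45.
With the subsidy, sellers receive ps = pb + 9 for each unit, where pb is the price buyers pay.
Supply in terms of pb becomes qs = -23 + 4(pb + 9) = 13 + 4pb. Setting this equal to demand: 53.5 - 0.5pb = 13 + 4pb, so pb = 9.
Sellers receive ps = 9 + 9 = 18; q' = 53.5 − 0.5·9 = 49.
Buyers' price falls by p* − pb = 17 − 9 = 8; sellers' price rises by ps − p* = 18 − 17 = 1.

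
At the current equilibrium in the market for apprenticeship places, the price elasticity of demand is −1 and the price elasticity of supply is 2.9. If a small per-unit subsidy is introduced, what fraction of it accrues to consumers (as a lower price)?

For a small subsidy around the equilibrium, the benefit split depends on the relative slopes, which at a point are proportional to the elasticities.
Buyer share = εs/(εs + |εd|) = 2.9/(2.9 + 1) = 29/39; seller share = |εd|/(εs + |εd|) = 10/39.

Consumer share = 29/39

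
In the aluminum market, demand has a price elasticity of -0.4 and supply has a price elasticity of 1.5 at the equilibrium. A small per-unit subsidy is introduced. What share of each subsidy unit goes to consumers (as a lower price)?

Consumer share = 15/19

For a small subsidy around the equilibrium, the benefit split depends on the relative slopes, which at a point are proportional to the elasticities.
Buyer share = εs/(εs + |εd|) = 1.5/(1.5 + 0.4) = 15/19; seller share = |εd|/(εs + |εd|) = 4/19.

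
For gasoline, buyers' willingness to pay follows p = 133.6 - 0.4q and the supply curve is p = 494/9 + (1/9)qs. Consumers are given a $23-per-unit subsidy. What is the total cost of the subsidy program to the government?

Government cost = $4577

Pre-subsidy: 133.6 - 0.4q = 494/9 + (1/9)q gives q* = 154 and p* = 72.
With the rebate, buyers effectively pay pb = ps − 23, where ps is the price sellers receive.
On the curves, pb = 133.6 - 0.4q and ps = 494/9 + (1/9)q; the wedge ps − pb = 23 gives 494/9 + (1/9)q − (133.6 - 0.4q) = 23, so q' = 199.
Then pb = 133.6 − 0.4·199 = 54 and ps = 494/9 + (1/9)·199 = 77.
Government outlay = subsidy × quantity = 23 × 199 = 4577.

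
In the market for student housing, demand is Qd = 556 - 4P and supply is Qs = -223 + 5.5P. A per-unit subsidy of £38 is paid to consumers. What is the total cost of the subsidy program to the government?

Pre-subsidy: 556 - 4P = -223 + 5.5P gives P* = 82, Q* = 228.
With the rebate, buyers effectively pay Pb = Ps − 38, where Ps is the price sellers receive.
Demand in terms of Ps becomes Qd = 556 − 4(Ps − 38) = 708 - 4Ps. Setting this equal to supply: 708 - 4Ps = -223 + 5.5Ps, so Ps = 98.
Buyers pay Pb = 98 − 38 = 60; Q' = -223 + 5.5·98 = 316.
Government outlay = subsidy × quantity = 38 × 316 = 12008.

Government cost = £12008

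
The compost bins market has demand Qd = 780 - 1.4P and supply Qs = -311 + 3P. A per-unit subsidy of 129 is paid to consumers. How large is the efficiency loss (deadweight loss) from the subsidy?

Pre-subsidy: 780 - 1.4P = -311 + 3P gives P* = 5455/22, Q* = 9523/22.
With the rebate, buyers effectively pay Pb = Ps − 129, where Ps is the price sellers receive.
Demand in terms of Ps becomes Qd = 780 − 1.4(Ps − 129) = 960.6 - 1.4Ps. Setting this equal to supply: 960.6 - 1.4Ps = -311 + 3Ps, so Ps = 289.
Buyers pay Pb = 289 − 129 = 160; Q' = -311 + 3·289 = 556.
The subsidy expands output by 556 − 9523/22 = 2709/22 past the efficient level; on those units the gap between marginal cost and willingness to pay runs from 0 up to 129.
DWL = ½ × 129 × 2709/22 = 349461/44.

Deadweight loss = 349461/44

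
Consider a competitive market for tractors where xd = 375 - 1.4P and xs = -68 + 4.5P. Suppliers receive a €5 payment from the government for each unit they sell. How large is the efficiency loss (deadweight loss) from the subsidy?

Pre-subsidy: 375 - 1.4P = -68 + 4.5P gives P* = 4430/59, x* = 15923/59.
With the subsidy, sellers receive Ps = Pb + 5 for each unit, where Pb is the price buyers pay.
Supply in terms of Pb becomes xs = -68 + 4.5(Pb + 5) = -45.5 + 4.5Pb. Setting this equal to demand: 375 - 1.4Pb = -45.5 + 4.5Pb, so Pb = 4205/59.
Sellers receive Ps = 4205/59 + 5 = 4500/59; x' = 375 − 1.4·(4205/59) = 16238/59.
The subsidy expands output by 16238/59 − 15923/59 = 315/59 past the efficient level; on those units the gap between marginal cost and willingness to pay runs from 0 up to 5.
DWL = ½ × 5 × 315/59 = 1575/118.

Deadweight loss = 1575/118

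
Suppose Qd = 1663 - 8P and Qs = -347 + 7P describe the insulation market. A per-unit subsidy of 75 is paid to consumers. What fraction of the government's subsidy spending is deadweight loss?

DWL / government spending = 140/871

Pre-subsidy: 1663 - 8P = -347 + 7P gives P* = 134, Q* = 591.
With the rebate, buyers effectively pay Pb = Ps − 75, where Ps is the price sellers receive.
Demand in terms of Ps becomes Qd = 1663 − 8(Ps − 75) = 2263 - 8Ps. Setting this equal to supply: 2263 - 8Ps = -347 + 7Ps, so Ps = 174.
Buyers pay Pb = 174 − 75 = 99; Q' = -347 + 7·174 = 871.
ΔCS = ½(591 + 871)(134 − 99) = 25585; ΔPS = ½(591 + 871)(174 − 134) = 29240.
Government spending = 75 × 871 = 65325.
DWL = ½ × 75 × (871 − 591) = 10500; fraction = 10500 / 65325 = 140/871.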